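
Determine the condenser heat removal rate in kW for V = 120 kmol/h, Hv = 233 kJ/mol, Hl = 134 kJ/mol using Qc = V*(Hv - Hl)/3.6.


Qc = 120 * (233 - 134) / 3.6 = 120 * 99 / 3.6 = 3300

3300 kW


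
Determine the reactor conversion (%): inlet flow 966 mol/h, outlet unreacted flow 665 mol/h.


X = (F_in - F_out) / F_in * 100
Moles reacted = 966 - 665 = 301
X = 301 / 966 * 100
= 0.3116 * 100
= 31.16 %

31.16 %


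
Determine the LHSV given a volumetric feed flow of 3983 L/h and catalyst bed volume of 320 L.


LHSV = volumetric feed rate / catalyst volume
= 3983 L/h / 320 L
= 12.45 h^-1

12.45 h^-1


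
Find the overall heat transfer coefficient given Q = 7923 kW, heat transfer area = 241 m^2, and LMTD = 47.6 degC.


From Q = U*A*LMTD, U = Q / (A * LMTD)
U = 7923 / (241 * 47.6) = 7923 / 11471.6 = 0.6907

0.6907 kW/(m^2*K)


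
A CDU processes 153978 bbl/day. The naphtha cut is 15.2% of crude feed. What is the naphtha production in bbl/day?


Crude throughput = 153978 bbl/day
Fraction yield = 15.2%
yield = throughput * fraction / 100
yield = 153978 * 15.2 / 100 = 23404.656

23404.656 bbl/day


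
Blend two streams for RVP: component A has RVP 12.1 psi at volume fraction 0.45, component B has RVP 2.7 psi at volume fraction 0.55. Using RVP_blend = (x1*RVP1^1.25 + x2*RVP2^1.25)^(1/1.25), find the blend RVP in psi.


Chevron index: RVP_blend = (sum xi*RVPi^1.25)^(1/1.25)
RVP^1.25 terms: 0.45 * 12.1^1.25 + 0.55 * 2.7^1.25 = 12.0589
RVP_blend = 12.0589^(1/1.25) = 7.329

7.329 psi


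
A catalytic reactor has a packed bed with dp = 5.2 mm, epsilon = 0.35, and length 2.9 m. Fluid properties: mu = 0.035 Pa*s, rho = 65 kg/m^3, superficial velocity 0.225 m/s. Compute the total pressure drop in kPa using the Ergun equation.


dp = 5.2 mm = 0.0052 m
Viscous term = 150*0.035*0.225*(1-0.35)^2 / (0.0052^2*0.35^3) = 430485
Inertial term = 1.75*65*0.225^2*(1-0.35) / (0.0052*0.35^3) = 16788.9
dP/L = 430485 + 16788.9 = 447274 Pa/m
dP = 447274 * 2.9 / 1000 = 1297 kPa

1297 kPa


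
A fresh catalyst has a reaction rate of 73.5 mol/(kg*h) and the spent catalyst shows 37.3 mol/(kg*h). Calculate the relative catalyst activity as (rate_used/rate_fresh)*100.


Activity (%) = (rate_used / rate_fresh) * 100
rate_used = 37.3, rate_fresh = 73.5
= (37.3 / 73.5) * 100
= 0.5075 * 100 = 50.75

50.75 %


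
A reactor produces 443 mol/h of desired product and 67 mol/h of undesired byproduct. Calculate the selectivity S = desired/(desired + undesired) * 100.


Selectivity = desired / (desired + undesired) * 100
Total products = 443 + 67 = 510 mol/h
S = 443 / 510 * 100
= 0.8686 * 100
= 86.86 %

86.86 %


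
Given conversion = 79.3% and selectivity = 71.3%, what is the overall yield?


Overall yield = conversion (%) * selectivity (%) / 100
Conversion = 79.3%, Selectivity = 71.3%
Y = 79.3 * 71.3 / 100
= 56.5409 %

56.5409 %


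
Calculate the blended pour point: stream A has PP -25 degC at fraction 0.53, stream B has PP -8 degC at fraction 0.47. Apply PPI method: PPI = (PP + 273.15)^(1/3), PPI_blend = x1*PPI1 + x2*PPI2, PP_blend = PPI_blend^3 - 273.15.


PPI_1 = (-25 + 273.15)^(1/3) = 6.284028
PPI_2 = (-8 + 273.15)^(1/3) = 6.42437
PPI_blend = 0.53 * 6.284028 + 0.47 * 6.42437 = 6.349989
PP_blend = 6.349989^3 - 273.15 = 256.0465 - 273.15 = -17.1

-17.1 degC


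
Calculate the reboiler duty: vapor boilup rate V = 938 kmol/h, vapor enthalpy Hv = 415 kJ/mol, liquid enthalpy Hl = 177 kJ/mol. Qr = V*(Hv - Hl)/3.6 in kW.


Qr = 938 * (415 - 177) / 3.6 = 938 * 238 / 3.6 = 62010

62010 kW


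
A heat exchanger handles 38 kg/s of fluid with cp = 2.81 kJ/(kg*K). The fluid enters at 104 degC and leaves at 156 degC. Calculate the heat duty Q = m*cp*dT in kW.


Q = m_dot * cp * delta_T
delta_T = 156 - 104 = 52 K
Q = 38 * 2.81 * 52
= 106.78 * 52
= 5552.56 kW

5552.56 kW


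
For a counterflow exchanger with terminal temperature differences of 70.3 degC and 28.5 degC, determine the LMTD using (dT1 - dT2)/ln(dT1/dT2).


LMTD = (dT1 - dT2) / ln(dT1/dT2)
= (70.3 - 28.5) / ln(70.3 / 28.5) = 41.8 / 0.902868 = 46.30

46.30 degC


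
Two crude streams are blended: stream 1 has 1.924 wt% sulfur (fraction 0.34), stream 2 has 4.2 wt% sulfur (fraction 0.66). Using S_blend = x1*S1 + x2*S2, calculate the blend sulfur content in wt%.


Linear sulfur blending: S_blend = x1*S1 + x2*S2
Contribution 1: 0.34 * 1.924 = 0.65416 wt%
Contribution 2: 0.66 * 4.2 = 2.772 wt%
S_blend = 0.65416 + 2.772 = 3.42616

3.42616 wt%


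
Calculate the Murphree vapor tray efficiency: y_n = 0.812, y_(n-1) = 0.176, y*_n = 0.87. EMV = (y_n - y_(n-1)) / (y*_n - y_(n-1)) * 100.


Murphree vapor efficiency: EMV = (y_n - y_(n-1)) / (y*_n - y_(n-1)) * 100
EMV = (0.812 - 0.176) / (0.87 - 0.176) * 100 = 0.636 / 0.694 * 100 = 91.64

91.64 %


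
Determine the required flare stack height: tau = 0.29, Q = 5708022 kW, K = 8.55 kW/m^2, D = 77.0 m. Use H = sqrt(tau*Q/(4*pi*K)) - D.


tau*Q/(4*pi*K) = 0.29 * 5708022 / (4 * pi * 8.55) = 15406.6
sqrt(15406.6) = 124.123
H = 124.123 - 77.0 = 47.12

47.12 m


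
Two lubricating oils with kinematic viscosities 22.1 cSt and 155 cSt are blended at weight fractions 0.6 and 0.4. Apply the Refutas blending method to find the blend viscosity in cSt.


Refutas method: VBN_i = 14.534*ln(ln(visc_i + 0.8)) + 10.975, blended linearly by mass fraction; since VBN is linear in VBI_i = ln(ln(visc_i + 0.8)) and the fractions sum to 1, blend VBI directly: visc = exp(exp(VBI_blend)) - 0.8
VBI_1 = ln(ln(22.1 + 0.8)) = 1.1414
VBI_2 = ln(ln(155 + 0.8)) = 1.61911
VBI_blend = 0.6 * 1.1414 + 0.4 * 1.61911 = 1.33248
visc_blend = exp(exp(1.33248)) - 0.8 = 43.48

43.48 cSt


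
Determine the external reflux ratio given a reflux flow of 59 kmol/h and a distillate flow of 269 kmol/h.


Reflux ratio definition: R = L / D (liquid returned / distillate withdrawn)
L = 59 kmol/h, D = 269 kmol/h
R = 59 / 269 = 0.2193

0.2193


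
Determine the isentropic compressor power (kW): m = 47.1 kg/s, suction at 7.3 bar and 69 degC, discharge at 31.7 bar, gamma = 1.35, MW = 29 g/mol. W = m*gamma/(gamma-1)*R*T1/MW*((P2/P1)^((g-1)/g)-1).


Isentropic work: W = m*(gamma/(gamma-1))*(R*T1/MW)*((P2/P1)^((gamma-1)/gamma) - 1)
T1 = 69 + 273.15 = 342.15 K
Pressure ratio = 31.7 / 7.3 = 4.34247
Exponent = (1.35 - 1)/1.35 = 0.259259
(P2/P1)^exp - 1 = 4.34247^0.259259 - 1 = 0.463319
W = 47.1 * 1.35 / 0.35 * 8.314 * 342.15 / 29 * 0.463319 = 8256

8256 kW


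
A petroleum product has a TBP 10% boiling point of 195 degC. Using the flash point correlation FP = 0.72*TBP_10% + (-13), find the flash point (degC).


FP = 0.72 * 195 + (-13) = 127.4

127.4 degC


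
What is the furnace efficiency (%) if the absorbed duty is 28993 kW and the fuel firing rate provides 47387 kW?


Furnace efficiency = Q_absorbed / Q_fuel * 100
= 28993 / 47387 * 100 = 61.18

61.18 %


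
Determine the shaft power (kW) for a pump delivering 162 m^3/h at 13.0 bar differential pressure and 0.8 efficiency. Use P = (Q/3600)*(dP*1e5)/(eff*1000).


Q = 162 / 3600 = 0.045 m^3/s
P = 0.045 * (13.0 * 1e5) / 0.8 / 1000 = 73.12

73.12 kW


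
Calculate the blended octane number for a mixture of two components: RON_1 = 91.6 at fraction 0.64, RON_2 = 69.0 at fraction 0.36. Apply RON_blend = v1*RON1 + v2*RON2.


Linear blending: RON_blend = sum(vi * RONi)
Contribution 1: 0.64 * 91.6 = 58.624
Contribution 2: 0.36 * 69.0 = 24.84
RON_blend = 58.624 + 24.84 = 83.464

83.464


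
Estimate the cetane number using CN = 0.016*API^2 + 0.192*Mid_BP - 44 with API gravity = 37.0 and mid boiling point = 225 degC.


CN = 0.016 * 37.0^2 + 0.192 * 225 - 44
CN = 21.904 + 43.2 - 44 = 21.104

21.104


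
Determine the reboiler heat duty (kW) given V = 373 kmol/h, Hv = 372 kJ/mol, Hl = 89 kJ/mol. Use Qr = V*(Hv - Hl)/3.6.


Qr = 373 * (372 - 89) / 3.6 = 373 * 283 / 3.6 = 29320

29320 kW


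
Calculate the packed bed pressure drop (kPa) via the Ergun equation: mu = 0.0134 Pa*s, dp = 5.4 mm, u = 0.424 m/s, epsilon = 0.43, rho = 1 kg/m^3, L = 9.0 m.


dp = 5.4 mm = 0.0054 m
Viscous term = 150*0.0134*0.424*(1-0.43)^2 / (0.0054^2*0.43^3) = 119431
Inertial term = 1.75*1*0.424^2*(1-0.43) / (0.0054*0.43^3) = 417.682
dP/L = 119431 + 417.682 = 119849 Pa/m
dP = 119849 * 9.0 / 1000 = 1079 kPa

1079 kPa


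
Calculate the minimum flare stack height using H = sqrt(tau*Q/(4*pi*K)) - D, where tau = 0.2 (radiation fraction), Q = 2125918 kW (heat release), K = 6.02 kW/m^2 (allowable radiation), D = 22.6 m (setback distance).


tau*Q/(4*pi*K) = 0.2 * 2125918 / (4 * pi * 6.02) = 5620.44
sqrt(5620.44) = 74.9696
H = 74.9696 - 22.6 = 52.37

52.37 m


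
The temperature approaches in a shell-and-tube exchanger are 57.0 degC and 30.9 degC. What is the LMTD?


LMTD = (dT1 - dT2) / ln(dT1/dT2)
= (57.0 - 30.9) / ln(57.0 / 30.9) = 26.1 / 0.612295 = 42.63

42.63 degC


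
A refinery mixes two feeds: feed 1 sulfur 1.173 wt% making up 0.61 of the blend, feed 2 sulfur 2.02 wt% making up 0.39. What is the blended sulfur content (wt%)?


Linear sulfur blending: S_blend = x1*S1 + x2*S2
Contribution 1: 0.61 * 1.173 = 0.71553 wt%
Contribution 2: 0.39 * 2.02 = 0.7878 wt%
S_blend = 0.71553 + 0.7878 = 1.50333

1.50333 wt%


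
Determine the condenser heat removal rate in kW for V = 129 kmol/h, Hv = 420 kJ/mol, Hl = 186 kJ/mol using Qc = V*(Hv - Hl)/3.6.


Qc = 129 * (420 - 186) / 3.6 = 129 * 234 / 3.6 = 8385

8385 kW


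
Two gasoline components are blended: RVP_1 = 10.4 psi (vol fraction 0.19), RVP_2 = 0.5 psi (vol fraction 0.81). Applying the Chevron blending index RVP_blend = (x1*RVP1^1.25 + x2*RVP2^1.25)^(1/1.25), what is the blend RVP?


Chevron index: RVP_blend = (sum xi*RVPi^1.25)^(1/1.25)
RVP^1.25 terms: 0.19 * 10.4^1.25 + 0.81 * 0.5^1.25 = 3.88907
RVP_blend = 3.88907^(1/1.25) = 2.964

2.964 psi


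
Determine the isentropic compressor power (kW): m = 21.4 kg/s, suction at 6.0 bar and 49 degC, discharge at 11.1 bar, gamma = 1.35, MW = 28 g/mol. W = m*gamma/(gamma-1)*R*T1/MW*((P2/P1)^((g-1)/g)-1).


Isentropic work: W = m*(gamma/(gamma-1))*(R*T1/MW)*((P2/P1)^((gamma-1)/gamma) - 1)
T1 = 49 + 273.15 = 322.15 K
Pressure ratio = 11.1 / 6.0 = 1.85
Exponent = (1.35 - 1)/1.35 = 0.259259
(P2/P1)^exp - 1 = 1.85^0.259259 - 1 = 0.172915
W = 21.4 * 1.35 / 0.35 * 8.314 * 322.15 / 28 * 0.172915 = 1365

1365 kW


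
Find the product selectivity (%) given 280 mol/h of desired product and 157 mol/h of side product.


Selectivity = desired / (desired + undesired) * 100
Total products = 280 + 157 = 437 mol/h
S = 280 / 437 * 100
= 0.6407 * 100
= 64.07 %

64.07 %


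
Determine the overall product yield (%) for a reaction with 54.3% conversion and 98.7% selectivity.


Overall yield = conversion (%) * selectivity (%) / 100
Conversion = 54.3%, Selectivity = 98.7%
Y = 54.3 * 98.7 / 100
= 53.5941 %

53.5941 %


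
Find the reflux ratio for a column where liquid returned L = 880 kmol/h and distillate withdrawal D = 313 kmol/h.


Reflux ratio definition: R = L / D (liquid returned / distillate withdrawn)
L = 880 kmol/h, D = 313 kmol/h
R = 880 / 313 = 2.812

2.812


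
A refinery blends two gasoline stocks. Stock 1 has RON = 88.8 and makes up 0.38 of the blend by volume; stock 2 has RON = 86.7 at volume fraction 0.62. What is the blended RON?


Linear blending: RON_blend = sum(vi * RONi)
Contribution 1: 0.38 * 88.8 = 33.744
Contribution 2: 0.62 * 86.7 = 53.754
RON_blend = 33.744 + 53.754 = 87.498

87.498


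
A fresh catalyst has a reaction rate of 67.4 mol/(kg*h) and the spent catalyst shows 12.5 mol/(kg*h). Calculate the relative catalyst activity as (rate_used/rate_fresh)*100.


Activity (%) = (rate_used / rate_fresh) * 100
rate_used = 12.5, rate_fresh = 67.4
= (12.5 / 67.4) * 100
= 0.1855 * 100 = 18.55

18.55 %


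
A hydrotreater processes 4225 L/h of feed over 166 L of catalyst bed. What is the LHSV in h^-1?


LHSV = volumetric feed rate / catalyst volume
= 4225 L/h / 166 L
= 25.45 h^-1

25.45 h^-1


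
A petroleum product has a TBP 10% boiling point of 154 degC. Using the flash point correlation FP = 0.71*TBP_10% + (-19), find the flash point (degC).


FP = 0.71 * 154 + (-19) = 90.34

90.34 degC


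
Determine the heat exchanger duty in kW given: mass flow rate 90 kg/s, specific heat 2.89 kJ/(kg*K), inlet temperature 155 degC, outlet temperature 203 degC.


Q = m_dot * cp * delta_T
delta_T = 203 - 155 = 48 K
Q = 90 * 2.89 * 48
= 260.1 * 48
= 12484.8 kW

12484.8 kW


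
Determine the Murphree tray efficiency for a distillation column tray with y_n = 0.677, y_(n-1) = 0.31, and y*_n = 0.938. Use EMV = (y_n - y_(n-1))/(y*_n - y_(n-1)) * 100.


Murphree vapor efficiency: EMV = (y_n - y_(n-1)) / (y*_n - y_(n-1)) * 100
EMV = (0.677 - 0.31) / (0.938 - 0.31) * 100 = 0.367 / 0.628 * 100 = 58.44

58.44 %


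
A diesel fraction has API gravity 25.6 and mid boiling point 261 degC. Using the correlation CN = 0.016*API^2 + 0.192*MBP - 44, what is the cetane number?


CN = 0.016 * 25.6^2 + 0.192 * 261 - 44
CN = 10.48576 + 50.112 - 44 = 16.59776

16.59776


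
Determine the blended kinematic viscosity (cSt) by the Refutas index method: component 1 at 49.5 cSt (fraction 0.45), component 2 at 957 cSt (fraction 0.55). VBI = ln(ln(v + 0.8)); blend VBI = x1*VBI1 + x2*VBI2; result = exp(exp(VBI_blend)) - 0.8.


Refutas method: VBN_i = 14.534*ln(ln(visc_i + 0.8)) + 10.975, blended linearly by mass fraction; since VBN is linear in VBI_i = ln(ln(visc_i + 0.8)) and the fractions sum to 1, blend VBI directly: visc = exp(exp(VBI_blend)) - 0.8
VBI_1 = ln(ln(49.5 + 0.8)) = 1.36558
VBI_2 = ln(ln(957 + 0.8)) = 1.92638
VBI_blend = 0.45 * 1.36558 + 0.55 * 1.92638 = 1.67402
visc_blend = exp(exp(1.67402)) - 0.8 = 206.4

206.4 cSt


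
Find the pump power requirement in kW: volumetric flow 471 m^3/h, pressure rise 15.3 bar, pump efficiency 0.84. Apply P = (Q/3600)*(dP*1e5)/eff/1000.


Q = 471 / 3600 = 0.130833 m^3/s
P = 0.130833 * (15.3 * 1e5) / 0.84 / 1000 = 238.3

238.3 kW


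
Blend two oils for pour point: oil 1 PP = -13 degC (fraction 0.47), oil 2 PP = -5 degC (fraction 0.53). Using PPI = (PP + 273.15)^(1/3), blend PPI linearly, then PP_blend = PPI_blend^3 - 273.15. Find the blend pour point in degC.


PPI_1 = (-13 + 273.15)^(1/3) = 6.383731
PPI_2 = (-5 + 273.15)^(1/3) = 6.448508
PPI_blend = 0.47 * 6.383731 + 0.53 * 6.448508 = 6.418063
PP_blend = 6.418063^3 - 273.15 = 264.3699 - 273.15 = -8.78

-8.78 degC


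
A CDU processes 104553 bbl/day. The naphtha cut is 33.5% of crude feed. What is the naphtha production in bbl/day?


Crude throughput = 104553 bbl/day
Fraction yield = 33.5%
yield = throughput * fraction / 100
yield = 104553 * 33.5 / 100 = 35025.255

35025.255 bbl/day


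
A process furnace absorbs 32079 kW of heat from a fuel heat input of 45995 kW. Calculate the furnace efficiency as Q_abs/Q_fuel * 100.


Furnace efficiency = Q_absorbed / Q_fuel * 100
= 32079 / 45995 * 100 = 69.74

69.74 %


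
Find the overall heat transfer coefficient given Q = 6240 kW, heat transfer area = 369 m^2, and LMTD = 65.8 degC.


From Q = U*A*LMTD, U = Q / (A * LMTD)
U = 6240 / (369 * 65.8) = 6240 / 24280.2 = 0.2570

0.2570 kW/(m^2*K)


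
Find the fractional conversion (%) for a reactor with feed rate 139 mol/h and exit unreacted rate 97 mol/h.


X = (F_in - F_out) / F_in * 100
Moles reacted = 139 - 97 = 42
X = 42 / 139 * 100
= 0.3022 * 100
= 30.22 %

30.22 %


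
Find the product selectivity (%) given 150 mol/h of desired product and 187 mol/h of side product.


Selectivity = desired / (desired + undesired) * 100
Total products = 150 + 187 = 337 mol/h
S = 150 / 337 * 100
= 0.4451 * 100
= 44.51 %

44.51 %


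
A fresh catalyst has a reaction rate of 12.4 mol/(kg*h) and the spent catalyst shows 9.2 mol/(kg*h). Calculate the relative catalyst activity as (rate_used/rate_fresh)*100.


Activity (%) = (rate_used / rate_fresh) * 100
rate_used = 9.2, rate_fresh = 12.4
= (9.2 / 12.4) * 100
= 0.7419 * 100 = 74.19

74.19 %


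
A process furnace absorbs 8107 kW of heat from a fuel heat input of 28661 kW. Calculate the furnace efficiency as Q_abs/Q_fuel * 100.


Furnace efficiency = Q_absorbed / Q_fuel * 100
= 8107 / 28661 * 100 = 28.29

28.29 %


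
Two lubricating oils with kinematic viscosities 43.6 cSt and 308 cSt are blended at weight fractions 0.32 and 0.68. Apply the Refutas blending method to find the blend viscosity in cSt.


Refutas method: VBN_i = 14.534*ln(ln(visc_i + 0.8)) + 10.975, blended linearly by mass fraction; since VBN is linear in VBI_i = ln(ln(visc_i + 0.8)) and the fractions sum to 1, blend VBI directly: visc = exp(exp(VBI_blend)) - 0.8
VBI_1 = ln(ln(43.6 + 0.8)) = 1.33322
VBI_2 = ln(ln(308 + 0.8)) = 1.74619
VBI_blend = 0.32 * 1.33322 + 0.68 * 1.74619 = 1.61404
visc_blend = exp(exp(1.61404)) - 0.8 = 151.1

151.1 cSt


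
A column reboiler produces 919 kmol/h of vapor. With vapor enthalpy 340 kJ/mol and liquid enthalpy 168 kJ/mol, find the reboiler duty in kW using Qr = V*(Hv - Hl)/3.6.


Qr = 919 * (340 - 168) / 3.6 = 919 * 172 / 3.6 = 43910

43910 kW


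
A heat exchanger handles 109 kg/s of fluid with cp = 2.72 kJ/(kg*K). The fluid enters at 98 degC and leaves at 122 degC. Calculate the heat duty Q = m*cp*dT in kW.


Q = m_dot * cp * delta_T
delta_T = 122 - 98 = 24 K
Q = 109 * 2.72 * 24
= 296.48 * 24
= 7115.52 kW

7115.52 kW


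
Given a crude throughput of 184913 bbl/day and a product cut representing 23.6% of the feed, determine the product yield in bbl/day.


Crude throughput = 184913 bbl/day
Fraction yield = 23.6%
yield = throughput * fraction / 100
yield = 184913 * 23.6 / 100 = 43639.468

43639.468 bbl/day


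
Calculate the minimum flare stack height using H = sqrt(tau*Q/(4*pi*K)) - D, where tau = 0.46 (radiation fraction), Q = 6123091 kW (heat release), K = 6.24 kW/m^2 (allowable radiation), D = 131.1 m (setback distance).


tau*Q/(4*pi*K) = 0.46 * 6123091 / (4 * pi * 6.24) = 35919.8
sqrt(35919.8) = 189.525
H = 189.525 - 131.1 = 58.43

58.43 m


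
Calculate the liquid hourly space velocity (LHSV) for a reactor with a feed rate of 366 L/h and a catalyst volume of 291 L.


LHSV = volumetric feed rate / catalyst volume
= 366 L/h / 291 L
= 1.258 h^-1

1.258 h^-1


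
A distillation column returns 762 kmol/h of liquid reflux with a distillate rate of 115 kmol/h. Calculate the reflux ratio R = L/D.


Reflux ratio definition: R = L / D (liquid returned / distillate withdrawn)
L = 762 kmol/h, D = 115 kmol/h
R = 762 / 115 = 6.626

6.626


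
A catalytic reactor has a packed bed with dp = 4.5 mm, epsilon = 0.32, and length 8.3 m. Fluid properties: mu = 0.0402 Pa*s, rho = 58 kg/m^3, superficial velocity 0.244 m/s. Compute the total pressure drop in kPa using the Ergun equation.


dp = 4.5 mm = 0.0045 m
Viscous term = 150*0.0402*0.244*(1-0.32)^2 / (0.0045^2*0.32^3) = 1025300
Inertial term = 1.75*58*0.244^2*(1-0.32) / (0.0045*0.32^3) = 27867.1
dP/L = 1025300 + 27867.1 = 1053170 Pa/m
dP = 1053170 * 8.3 / 1000 = 8741 kPa

8741 kPa


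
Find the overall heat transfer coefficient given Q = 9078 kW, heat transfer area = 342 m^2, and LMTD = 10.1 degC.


From Q = U*A*LMTD, U = Q / (A * LMTD)
U = 9078 / (342 * 10.1) = 9078 / 3454.2 = 2.628

2.628 kW/(m^2*K)


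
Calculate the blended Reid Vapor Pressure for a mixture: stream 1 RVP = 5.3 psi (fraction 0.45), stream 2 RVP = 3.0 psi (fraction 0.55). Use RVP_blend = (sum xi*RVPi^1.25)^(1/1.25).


Chevron index: RVP_blend = (sum xi*RVPi^1.25)^(1/1.25)
RVP^1.25 terms: 0.45 * 5.3^1.25 + 0.55 * 3.0^1.25 = 5.79026
RVP_blend = 5.79026^(1/1.25) = 4.075

4.075 psi


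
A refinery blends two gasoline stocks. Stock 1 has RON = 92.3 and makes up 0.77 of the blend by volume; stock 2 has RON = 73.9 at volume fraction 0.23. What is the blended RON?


Linear blending: RON_blend = sum(vi * RONi)
Contribution 1: 0.77 * 92.3 = 71.071
Contribution 2: 0.23 * 73.9 = 16.997
RON_blend = 71.071 + 16.997 = 88.068

88.068


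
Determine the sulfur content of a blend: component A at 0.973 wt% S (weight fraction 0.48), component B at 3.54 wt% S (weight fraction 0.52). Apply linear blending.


Linear sulfur blending: S_blend = x1*S1 + x2*S2
Contribution 1: 0.48 * 0.973 = 0.46704 wt%
Contribution 2: 0.52 * 3.54 = 1.8408 wt%
S_blend = 0.46704 + 1.8408 = 2.30784

2.30784 wt%


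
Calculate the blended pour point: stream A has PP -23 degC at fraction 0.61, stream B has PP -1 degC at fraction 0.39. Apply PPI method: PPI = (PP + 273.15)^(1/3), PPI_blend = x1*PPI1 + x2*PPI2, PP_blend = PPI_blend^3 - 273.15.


PPI_1 = (-23 + 273.15)^(1/3) = 6.300865
PPI_2 = (-1 + 273.15)^(1/3) = 6.480414
PPI_blend = 0.61 * 6.300865 + 0.39 * 6.480414 = 6.370889
PP_blend = 6.370889^3 - 273.15 = 258.5831 - 273.15 = -14.57

-14.57 degC


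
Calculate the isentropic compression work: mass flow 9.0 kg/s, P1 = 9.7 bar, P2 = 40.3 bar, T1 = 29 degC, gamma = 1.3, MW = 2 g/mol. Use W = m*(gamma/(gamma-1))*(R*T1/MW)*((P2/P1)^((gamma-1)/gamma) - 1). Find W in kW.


Isentropic work: W = m*(gamma/(gamma-1))*(R*T1/MW)*((P2/P1)^((gamma-1)/gamma) - 1)
T1 = 29 + 273.15 = 302.15 K
Pressure ratio = 40.3 / 9.7 = 4.15464
Exponent = (1.3 - 1)/1.3 = 0.230769
(P2/P1)^exp - 1 = 4.15464^0.230769 - 1 = 0.389115
W = 9.0 * 1.3 / 0.3 * 8.314 * 302.15 / 2 * 0.389115 = 19060

19060 kW


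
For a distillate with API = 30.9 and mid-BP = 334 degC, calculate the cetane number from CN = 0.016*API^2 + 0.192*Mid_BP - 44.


CN = 0.016 * 30.9^2 + 0.192 * 334 - 44
CN = 15.27696 + 64.128 - 44 = 35.40496

35.40496


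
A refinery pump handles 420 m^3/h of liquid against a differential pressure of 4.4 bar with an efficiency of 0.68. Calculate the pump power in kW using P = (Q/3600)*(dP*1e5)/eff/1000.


Q = 420 / 3600 = 0.116667 m^3/s
P = 0.116667 * (4.4 * 1e5) / 0.68 / 1000 = 75.49

75.49 kW


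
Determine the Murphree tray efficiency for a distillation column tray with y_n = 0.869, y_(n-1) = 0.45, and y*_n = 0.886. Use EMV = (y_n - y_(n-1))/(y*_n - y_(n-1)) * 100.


Murphree vapor efficiency: EMV = (y_n - y_(n-1)) / (y*_n - y_(n-1)) * 100
EMV = (0.869 - 0.45) / (0.886 - 0.45) * 100 = 0.419 / 0.436 * 100 = 96.10

96.10 %


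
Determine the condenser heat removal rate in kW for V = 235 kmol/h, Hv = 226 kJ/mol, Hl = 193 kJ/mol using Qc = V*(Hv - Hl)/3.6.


Qc = 235 * (226 - 193) / 3.6 = 235 * 33 / 3.6 = 2154

2154 kW


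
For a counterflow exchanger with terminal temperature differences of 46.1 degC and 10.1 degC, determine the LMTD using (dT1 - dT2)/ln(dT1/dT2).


LMTD = (dT1 - dT2) / ln(dT1/dT2)
= (46.1 - 10.1) / ln(46.1 / 10.1) = 36 / 1.51828 = 23.71

23.71 degC


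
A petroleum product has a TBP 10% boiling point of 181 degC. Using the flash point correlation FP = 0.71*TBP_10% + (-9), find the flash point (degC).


FP = 0.71 * 181 + (-9) = 119.51

119.51 degC


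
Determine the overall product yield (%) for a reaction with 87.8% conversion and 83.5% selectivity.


Overall yield = conversion (%) * selectivity (%) / 100
Conversion = 87.8%, Selectivity = 83.5%
Y = 87.8 * 83.5 / 100
= 73.313 %

73.313 %


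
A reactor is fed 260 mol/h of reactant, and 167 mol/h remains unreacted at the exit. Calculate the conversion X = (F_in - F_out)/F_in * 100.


X = (F_in - F_out) / F_in * 100
Moles reacted = 260 - 167 = 93
X = 93 / 260 * 100
= 0.3577 * 100
= 35.77 %

35.77 %


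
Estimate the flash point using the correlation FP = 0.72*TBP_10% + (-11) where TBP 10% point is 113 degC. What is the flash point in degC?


FP = 0.72 * 113 + (-11) = 70.36

70.36 degC


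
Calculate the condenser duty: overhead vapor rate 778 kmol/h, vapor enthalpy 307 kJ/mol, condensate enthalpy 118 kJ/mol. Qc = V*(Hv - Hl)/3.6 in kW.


Qc = 778 * (307 - 118) / 3.6 = 778 * 189 / 3.6 = 40840

40840 kW


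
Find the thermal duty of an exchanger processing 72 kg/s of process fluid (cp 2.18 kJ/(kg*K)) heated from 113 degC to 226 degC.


Q = m_dot * cp * delta_T
delta_T = 226 - 113 = 113 K
Q = 72 * 2.18 * 113
= 156.96 * 113
= 17736.48 kW

17736.48 kW


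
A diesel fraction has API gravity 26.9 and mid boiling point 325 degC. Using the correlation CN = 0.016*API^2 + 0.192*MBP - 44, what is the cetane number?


CN = 0.016 * 26.9^2 + 0.192 * 325 - 44
CN = 11.57776 + 62.4 - 44 = 29.97776

29.97776


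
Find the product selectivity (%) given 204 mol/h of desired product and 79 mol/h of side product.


Selectivity = desired / (desired + undesired) * 100
Total products = 204 + 79 = 283 mol/h
S = 204 / 283 * 100
= 0.7208 * 100
= 72.08 %

72.08 %


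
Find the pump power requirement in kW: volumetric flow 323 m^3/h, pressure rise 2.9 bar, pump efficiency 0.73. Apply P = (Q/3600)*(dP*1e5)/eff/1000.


Q = 323 / 3600 = 0.0897222 m^3/s
P = 0.0897222 * (2.9 * 1e5) / 0.73 / 1000 = 35.64

35.64 kW


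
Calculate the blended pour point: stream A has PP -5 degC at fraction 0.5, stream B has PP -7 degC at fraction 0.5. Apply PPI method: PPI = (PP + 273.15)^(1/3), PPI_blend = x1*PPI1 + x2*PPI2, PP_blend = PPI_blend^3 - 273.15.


PPI_1 = (-5 + 273.15)^(1/3) = 6.448508
PPI_2 = (-7 + 273.15)^(1/3) = 6.432436
PPI_blend = 0.5 * 6.448508 + 0.5 * 6.432436 = 6.440472
PP_blend = 6.440472^3 - 273.15 = 267.1487 - 273.15 = -6

-6 degC


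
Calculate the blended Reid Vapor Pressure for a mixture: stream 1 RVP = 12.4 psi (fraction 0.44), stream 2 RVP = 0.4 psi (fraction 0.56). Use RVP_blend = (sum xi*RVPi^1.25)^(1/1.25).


Chevron index: RVP_blend = (sum xi*RVPi^1.25)^(1/1.25)
RVP^1.25 terms: 0.44 * 12.4^1.25 + 0.56 * 0.4^1.25 = 10.4165
RVP_blend = 10.4165^(1/1.25) = 6.519

6.519 psi


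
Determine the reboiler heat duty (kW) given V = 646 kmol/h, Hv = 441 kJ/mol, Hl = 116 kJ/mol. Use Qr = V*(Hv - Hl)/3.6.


Qr = 646 * (441 - 116) / 3.6 = 646 * 325 / 3.6 = 58320

58320 kW


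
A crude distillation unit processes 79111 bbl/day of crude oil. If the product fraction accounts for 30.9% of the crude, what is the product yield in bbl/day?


Crude throughput = 79111 bbl/day
Fraction yield = 30.9%
yield = throughput * fraction / 100
yield = 79111 * 30.9 / 100 = 24445.299

24445.299 bbl/day


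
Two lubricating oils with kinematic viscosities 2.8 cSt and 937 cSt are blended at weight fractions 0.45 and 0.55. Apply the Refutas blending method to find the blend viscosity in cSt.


Refutas method: VBN_i = 14.534*ln(ln(visc_i + 0.8)) + 10.975, blended linearly by mass fraction; since VBN is linear in VBI_i = ln(ln(visc_i + 0.8)) and the fractions sum to 1, blend VBI directly: visc = exp(exp(VBI_blend)) - 0.8
VBI_1 = ln(ln(2.8 + 0.8)) = 0.247589
VBI_2 = ln(ln(937 + 0.8)) = 1.9233
VBI_blend = 0.45 * 0.247589 + 0.55 * 1.9233 = 1.16923
visc_blend = exp(exp(1.16923)) - 0.8 = 24.22

24.22 cSt


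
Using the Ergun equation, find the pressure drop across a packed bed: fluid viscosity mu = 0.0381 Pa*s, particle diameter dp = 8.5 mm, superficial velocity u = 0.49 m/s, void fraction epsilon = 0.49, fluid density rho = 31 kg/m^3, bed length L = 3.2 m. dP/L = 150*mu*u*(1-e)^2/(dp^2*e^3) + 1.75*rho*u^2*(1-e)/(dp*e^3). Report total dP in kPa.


dp = 8.5 mm = 0.0085 m
Viscous term = 150*0.0381*0.49*(1-0.49)^2 / (0.0085^2*0.49^3) = 85689.3
Inertial term = 1.75*31*0.49^2*(1-0.49) / (0.0085*0.49^3) = 6642.86
dP/L = 85689.3 + 6642.86 = 92332.2 Pa/m
dP = 92332.2 * 3.2 / 1000 = 295.5 kPa

295.5 kPa


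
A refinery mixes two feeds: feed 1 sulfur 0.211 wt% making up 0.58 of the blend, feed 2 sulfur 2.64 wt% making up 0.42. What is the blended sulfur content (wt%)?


Linear sulfur blending: S_blend = x1*S1 + x2*S2
Contribution 1: 0.58 * 0.211 = 0.12238 wt%
Contribution 2: 0.42 * 2.64 = 1.1088 wt%
S_blend = 0.12238 + 1.1088 = 1.23118

1.23118 wt%


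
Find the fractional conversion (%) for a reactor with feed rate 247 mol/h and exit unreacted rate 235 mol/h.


X = (F_in - F_out) / F_in * 100
Moles reacted = 247 - 235 = 12
X = 12 / 247 * 100
= 0.04858 * 100
= 4.858 %

4.858 %


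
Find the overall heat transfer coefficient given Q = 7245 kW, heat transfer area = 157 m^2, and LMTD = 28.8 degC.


From Q = U*A*LMTD, U = Q / (A * LMTD)
U = 7245 / (157 * 28.8) = 7245 / 4521.6 = 1.602

1.602 kW/(m^2*K)


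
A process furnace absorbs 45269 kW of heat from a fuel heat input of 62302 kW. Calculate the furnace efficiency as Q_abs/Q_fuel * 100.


Furnace efficiency = Q_absorbed / Q_fuel * 100
= 45269 / 62302 * 100 = 72.66

72.66 %


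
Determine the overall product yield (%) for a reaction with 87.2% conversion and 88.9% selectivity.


Overall yield = conversion (%) * selectivity (%) / 100
Conversion = 87.2%, Selectivity = 88.9%
Y = 87.2 * 88.9 / 100
= 77.5208 %

77.5208 %


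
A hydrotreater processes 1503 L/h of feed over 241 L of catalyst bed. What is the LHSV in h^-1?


LHSV = volumetric feed rate / catalyst volume
= 1503 L/h / 241 L
= 6.237 h^-1

6.237 h^-1


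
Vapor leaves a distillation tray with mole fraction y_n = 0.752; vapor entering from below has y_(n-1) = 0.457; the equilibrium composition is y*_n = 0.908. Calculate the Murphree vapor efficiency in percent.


Murphree vapor efficiency: EMV = (y_n - y_(n-1)) / (y*_n - y_(n-1)) * 100
EMV = (0.752 - 0.457) / (0.908 - 0.457) * 100 = 0.295 / 0.451 * 100 = 65.41

65.41 %


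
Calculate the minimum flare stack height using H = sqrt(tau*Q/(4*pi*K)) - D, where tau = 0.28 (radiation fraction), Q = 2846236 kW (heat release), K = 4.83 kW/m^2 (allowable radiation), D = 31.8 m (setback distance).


tau*Q/(4*pi*K) = 0.28 * 2846236 / (4 * pi * 4.83) = 13130.2
sqrt(13130.2) = 114.587
H = 114.587 - 31.8 = 82.79

82.79 m


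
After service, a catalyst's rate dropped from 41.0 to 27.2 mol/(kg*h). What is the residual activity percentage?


Activity (%) = (rate_used / rate_fresh) * 100
rate_used = 27.2, rate_fresh = 41.0
= (27.2 / 41.0) * 100
= 0.6634 * 100 = 66.34

66.34 %


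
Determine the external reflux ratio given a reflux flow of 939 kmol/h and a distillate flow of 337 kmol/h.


Reflux ratio definition: R = L / D (liquid returned / distillate withdrawn)
L = 939 kmol/h, D = 337 kmol/h
R = 939 / 337 = 2.786

2.786


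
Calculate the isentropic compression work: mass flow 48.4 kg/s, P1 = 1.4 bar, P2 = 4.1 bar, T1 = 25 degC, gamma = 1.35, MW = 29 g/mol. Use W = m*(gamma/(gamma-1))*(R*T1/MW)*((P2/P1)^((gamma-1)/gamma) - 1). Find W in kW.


Isentropic work: W = m*(gamma/(gamma-1))*(R*T1/MW)*((P2/P1)^((gamma-1)/gamma) - 1)
T1 = 25 + 273.15 = 298.15 K
Pressure ratio = 4.1 / 1.4 = 2.92857
Exponent = (1.35 - 1)/1.35 = 0.259259
(P2/P1)^exp - 1 = 2.92857^0.259259 - 1 = 0.321249
W = 48.4 * 1.35 / 0.35 * 8.314 * 298.15 / 29 * 0.321249 = 5126

5126 kW


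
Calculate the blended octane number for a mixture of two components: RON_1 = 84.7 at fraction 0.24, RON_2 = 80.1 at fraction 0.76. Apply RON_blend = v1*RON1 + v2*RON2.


Linear blending: RON_blend = sum(vi * RONi)
Contribution 1: 0.24 * 84.7 = 20.328
Contribution 2: 0.76 * 80.1 = 60.876
RON_blend = 20.328 + 60.876 = 81.204

81.204


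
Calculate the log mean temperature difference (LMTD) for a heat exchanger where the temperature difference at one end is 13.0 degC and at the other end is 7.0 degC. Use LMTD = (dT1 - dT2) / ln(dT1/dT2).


LMTD = (dT1 - dT2) / ln(dT1/dT2)
= (13.0 - 7.0) / ln(13.0 / 7.0) = 6 / 0.619039 = 9.692

9.692 degC


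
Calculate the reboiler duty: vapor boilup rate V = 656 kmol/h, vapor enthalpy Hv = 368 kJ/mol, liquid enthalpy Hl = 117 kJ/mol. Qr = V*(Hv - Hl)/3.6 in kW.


Qr = 656 * (368 - 117) / 3.6 = 656 * 251 / 3.6 = 45740

45740 kW


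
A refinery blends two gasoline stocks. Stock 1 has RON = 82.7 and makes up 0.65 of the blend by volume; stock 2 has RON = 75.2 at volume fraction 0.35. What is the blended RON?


Linear blending: RON_blend = sum(vi * RONi)
Contribution 1: 0.65 * 82.7 = 53.755
Contribution 2: 0.35 * 75.2 = 26.32
RON_blend = 53.755 + 26.32 = 80.075

80.075


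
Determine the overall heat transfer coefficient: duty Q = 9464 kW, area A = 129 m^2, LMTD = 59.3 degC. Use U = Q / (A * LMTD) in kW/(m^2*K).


From Q = U*A*LMTD, U = Q / (A * LMTD)
U = 9464 / (129 * 59.3) = 9464 / 7649.7 = 1.237

1.237 kW/(m^2*K)


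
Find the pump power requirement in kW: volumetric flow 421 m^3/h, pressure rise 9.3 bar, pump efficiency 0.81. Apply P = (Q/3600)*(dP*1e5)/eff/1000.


Q = 421 / 3600 = 0.116944 m^3/s
P = 0.116944 * (9.3 * 1e5) / 0.81 / 1000 = 134.3

134.3 kW


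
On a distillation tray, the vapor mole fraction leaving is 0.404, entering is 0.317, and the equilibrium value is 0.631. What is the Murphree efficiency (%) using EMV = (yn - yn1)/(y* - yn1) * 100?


Murphree vapor efficiency: EMV = (y_n - y_(n-1)) / (y*_n - y_(n-1)) * 100
EMV = (0.404 - 0.317) / (0.631 - 0.317) * 100 = 0.087 / 0.314 * 100 = 27.71

27.71 %


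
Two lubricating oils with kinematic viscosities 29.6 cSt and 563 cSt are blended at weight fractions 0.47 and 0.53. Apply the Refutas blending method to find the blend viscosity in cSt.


Refutas method: VBN_i = 14.534*ln(ln(visc_i + 0.8)) + 10.975, blended linearly by mass fraction; since VBN is linear in VBI_i = ln(ln(visc_i + 0.8)) and the fractions sum to 1, blend VBI directly: visc = exp(exp(VBI_blend)) - 0.8
VBI_1 = ln(ln(29.6 + 0.8)) = 1.22801
VBI_2 = ln(ln(563 + 0.8)) = 1.84604
VBI_blend = 0.47 * 1.22801 + 0.53 * 1.84604 = 1.55557
visc_blend = exp(exp(1.55557)) - 0.8 = 113.4

113.4 cSt


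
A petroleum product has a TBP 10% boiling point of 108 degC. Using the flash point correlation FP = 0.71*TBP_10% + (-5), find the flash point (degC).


FP = 0.71 * 108 + (-5) = 71.68

71.68 degC


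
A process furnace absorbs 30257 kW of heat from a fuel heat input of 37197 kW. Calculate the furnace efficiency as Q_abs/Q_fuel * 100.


Furnace efficiency = Q_absorbed / Q_fuel * 100
= 30257 / 37197 * 100 = 81.34

81.34 %


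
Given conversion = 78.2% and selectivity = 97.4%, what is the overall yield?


Overall yield = conversion (%) * selectivity (%) / 100
Conversion = 78.2%, Selectivity = 97.4%
Y = 78.2 * 97.4 / 100
= 76.1668 %

76.1668 %


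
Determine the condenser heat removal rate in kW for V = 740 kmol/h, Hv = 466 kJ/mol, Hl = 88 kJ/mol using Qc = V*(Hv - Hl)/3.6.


Qc = 740 * (466 - 88) / 3.6 = 740 * 378 / 3.6 = 77700

77700 kW


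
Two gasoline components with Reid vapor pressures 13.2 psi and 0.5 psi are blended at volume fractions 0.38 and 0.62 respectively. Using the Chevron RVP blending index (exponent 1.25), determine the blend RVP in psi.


Chevron index: RVP_blend = (sum xi*RVPi^1.25)^(1/1.25)
RVP^1.25 terms: 0.38 * 13.2^1.25 + 0.62 * 0.5^1.25 = 9.82163
RVP_blend = 9.82163^(1/1.25) = 6.219

6.219 psi


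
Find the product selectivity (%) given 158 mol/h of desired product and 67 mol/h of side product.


Selectivity = desired / (desired + undesired) * 100
Total products = 158 + 67 = 225 mol/h
S = 158 / 225 * 100
= 0.7022 * 100
= 70.22 %

70.22 %


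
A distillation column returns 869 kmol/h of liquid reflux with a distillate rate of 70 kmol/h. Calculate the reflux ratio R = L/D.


Reflux ratio definition: R = L / D (liquid returned / distillate withdrawn)
L = 869 kmol/h, D = 70 kmol/h
R = 869 / 70 = 12.41

12.41


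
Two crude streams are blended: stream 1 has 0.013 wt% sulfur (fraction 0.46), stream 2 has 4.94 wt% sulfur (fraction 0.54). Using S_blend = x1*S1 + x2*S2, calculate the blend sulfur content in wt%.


Linear sulfur blending: S_blend = x1*S1 + x2*S2
Contribution 1: 0.46 * 0.013 = 0.00598 wt%
Contribution 2: 0.54 * 4.94 = 2.6676 wt%
S_blend = 0.00598 + 2.6676 = 2.67358

2.67358 wt%


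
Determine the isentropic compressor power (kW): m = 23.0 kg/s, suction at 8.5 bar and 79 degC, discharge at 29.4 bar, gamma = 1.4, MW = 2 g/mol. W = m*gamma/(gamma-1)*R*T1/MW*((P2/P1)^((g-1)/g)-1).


Isentropic work: W = m*(gamma/(gamma-1))*(R*T1/MW)*((P2/P1)^((gamma-1)/gamma) - 1)
T1 = 79 + 273.15 = 352.15 K
Pressure ratio = 29.4 / 8.5 = 3.45882
Exponent = (1.4 - 1)/1.4 = 0.285714
(P2/P1)^exp - 1 = 3.45882^0.285714 - 1 = 0.42554
W = 23.0 * 1.4 / 0.4 * 8.314 * 352.15 / 2 * 0.42554 = 50150

50150 kW


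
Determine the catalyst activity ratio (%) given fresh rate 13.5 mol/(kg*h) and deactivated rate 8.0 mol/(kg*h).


Activity (%) = (rate_used / rate_fresh) * 100
rate_used = 8.0, rate_fresh = 13.5
= (8.0 / 13.5) * 100
= 0.5926 * 100 = 59.26

59.26 %


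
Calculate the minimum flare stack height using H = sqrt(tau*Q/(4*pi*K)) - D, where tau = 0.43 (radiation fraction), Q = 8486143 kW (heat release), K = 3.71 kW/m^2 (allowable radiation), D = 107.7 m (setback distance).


tau*Q/(4*pi*K) = 0.43 * 8486143 / (4 * pi * 3.71) = 78269.9
sqrt(78269.9) = 279.768
H = 279.768 - 107.7 = 172.1

172.1 m


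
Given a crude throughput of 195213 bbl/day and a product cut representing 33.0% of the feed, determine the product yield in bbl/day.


Crude throughput = 195213 bbl/day
Fraction yield = 33.0%
yield = throughput * fraction / 100
yield = 195213 * 33.0 / 100 = 64420.29

64420.29 bbl/day


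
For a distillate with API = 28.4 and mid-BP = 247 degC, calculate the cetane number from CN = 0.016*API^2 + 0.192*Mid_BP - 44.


CN = 0.016 * 28.4^2 + 0.192 * 247 - 44
CN = 12.90496 + 47.424 - 44 = 16.32896

16.32896


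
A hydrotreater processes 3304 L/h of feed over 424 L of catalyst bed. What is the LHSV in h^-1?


LHSV = volumetric feed rate / catalyst volume
= 3304 L/h / 424 L
= 7.792 h^-1

7.792 h^-1


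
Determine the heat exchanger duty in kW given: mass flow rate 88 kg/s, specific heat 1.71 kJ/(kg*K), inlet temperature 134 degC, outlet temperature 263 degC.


Q = m_dot * cp * delta_T
delta_T = 263 - 134 = 129 K
Q = 88 * 1.71 * 129
= 150.48 * 129
= 19411.92 kW

19411.92 kW


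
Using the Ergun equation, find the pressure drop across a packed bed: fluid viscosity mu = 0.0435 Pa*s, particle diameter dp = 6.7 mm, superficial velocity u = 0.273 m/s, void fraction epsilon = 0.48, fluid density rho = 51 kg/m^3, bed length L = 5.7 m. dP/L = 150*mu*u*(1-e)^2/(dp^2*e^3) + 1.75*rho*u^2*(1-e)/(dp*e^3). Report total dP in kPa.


dp = 6.7 mm = 0.0067 m
Viscous term = 150*0.0435*0.273*(1-0.48)^2 / (0.0067^2*0.48^3) = 97023.4
Inertial term = 1.75*51*0.273^2*(1-0.48) / (0.0067*0.48^3) = 4668.08
dP/L = 97023.4 + 4668.08 = 101691 Pa/m
dP = 101691 * 5.7 / 1000 = 579.6 kPa

579.6 kPa


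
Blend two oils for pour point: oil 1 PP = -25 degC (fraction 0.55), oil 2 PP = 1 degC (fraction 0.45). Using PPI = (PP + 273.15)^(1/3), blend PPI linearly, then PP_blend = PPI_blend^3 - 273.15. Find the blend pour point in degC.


PPI_1 = (-25 + 273.15)^(1/3) = 6.284028
PPI_2 = (1 + 273.15)^(1/3) = 6.49625
PPI_blend = 0.55 * 6.284028 + 0.45 * 6.49625 = 6.379528
PP_blend = 6.379528^3 - 273.15 = 259.6364 - 273.15 = -13.51

-13.51 degC


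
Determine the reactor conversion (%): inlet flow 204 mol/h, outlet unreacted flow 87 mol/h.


X = (F_in - F_out) / F_in * 100
Moles reacted = 204 - 87 = 117
X = 117 / 204 * 100
= 0.5735 * 100
= 57.35 %

57.35 %


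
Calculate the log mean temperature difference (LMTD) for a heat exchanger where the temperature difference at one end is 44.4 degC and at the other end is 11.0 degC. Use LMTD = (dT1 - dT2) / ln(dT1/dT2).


LMTD = (dT1 - dT2) / ln(dT1/dT2)
= (44.4 - 11.0) / ln(44.4 / 11.0) = 33.4 / 1.39534 = 23.94

23.94 degC


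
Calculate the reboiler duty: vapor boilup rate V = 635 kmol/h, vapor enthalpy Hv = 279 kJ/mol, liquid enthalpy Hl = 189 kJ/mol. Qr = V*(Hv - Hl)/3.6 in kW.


Qr = 635 * (279 - 189) / 3.6 = 635 * 90 / 3.6 = 15880

15880 kW


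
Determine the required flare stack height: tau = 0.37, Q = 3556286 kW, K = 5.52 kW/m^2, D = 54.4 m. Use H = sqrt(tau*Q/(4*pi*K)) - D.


tau*Q/(4*pi*K) = 0.37 * 3556286 / (4 * pi * 5.52) = 18969.2
sqrt(18969.2) = 137.729
H = 137.729 - 54.4 = 83.33

83.33 m


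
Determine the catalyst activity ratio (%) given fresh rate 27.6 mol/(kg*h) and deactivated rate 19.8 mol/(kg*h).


Activity (%) = (rate_used / rate_fresh) * 100
rate_used = 19.8, rate_fresh = 27.6
= (19.8 / 27.6) * 100
= 0.7174 * 100 = 71.74

71.74 %
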